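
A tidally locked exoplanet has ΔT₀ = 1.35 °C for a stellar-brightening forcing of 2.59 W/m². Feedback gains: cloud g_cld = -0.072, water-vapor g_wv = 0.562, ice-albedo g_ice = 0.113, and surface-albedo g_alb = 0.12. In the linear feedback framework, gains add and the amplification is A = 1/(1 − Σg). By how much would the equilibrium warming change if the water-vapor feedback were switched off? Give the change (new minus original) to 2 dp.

Original: g = 0.723, ΔT = 1.35/(1−0.723) = 4.8736 °C.
Without water-vapor: g' = 0.161, ΔT' = 1.35/(1−0.161) = 1.6091 °C.
Change = 1.6091 − 4.8736 = -3.26 °C.

-3.26 °C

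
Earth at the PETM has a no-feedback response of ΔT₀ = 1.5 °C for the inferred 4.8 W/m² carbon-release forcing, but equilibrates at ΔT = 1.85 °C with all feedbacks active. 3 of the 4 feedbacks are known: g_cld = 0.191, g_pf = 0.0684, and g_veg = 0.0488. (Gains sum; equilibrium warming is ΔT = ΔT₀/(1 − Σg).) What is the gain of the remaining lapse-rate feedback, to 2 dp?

Amplification A = ΔT/ΔT₀ = 1.85/1.5 = 1.233.
Total gain g = 1 − 1/A = 1 − 1/1.233 = 0.189.
Known gains sum to 0.191 + 0.0684 + 0.0488 = 0.3082.
g_lr = 0.189 − 0.3082 = -0.12.

-0.12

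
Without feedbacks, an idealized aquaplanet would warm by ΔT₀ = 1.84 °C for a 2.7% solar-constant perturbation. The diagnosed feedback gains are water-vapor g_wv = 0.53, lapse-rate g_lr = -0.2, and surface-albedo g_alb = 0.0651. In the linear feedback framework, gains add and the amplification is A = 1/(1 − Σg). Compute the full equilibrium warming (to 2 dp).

Total gain g = 0.53 − 0.2 + 0.0651 = 0.3951.
Amplification A = 1/(1 − 0.3951) = 1.653.
ΔT = 1.84 × 1.653 = 3.04 °C.

3.04 °C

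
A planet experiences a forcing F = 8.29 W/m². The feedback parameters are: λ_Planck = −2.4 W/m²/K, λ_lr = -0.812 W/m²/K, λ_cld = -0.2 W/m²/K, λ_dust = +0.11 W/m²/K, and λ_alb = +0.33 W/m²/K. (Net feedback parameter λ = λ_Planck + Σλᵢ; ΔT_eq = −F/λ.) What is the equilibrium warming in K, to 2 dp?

Net feedback parameter λ = (−2.4) + (-0.812) + (-0.2) + (+0.11) + (+0.33) = -2.972 W/m²/K.
ΔT = −F/λ = −8.29/(-2.972) = 2.79 K.

2.79 K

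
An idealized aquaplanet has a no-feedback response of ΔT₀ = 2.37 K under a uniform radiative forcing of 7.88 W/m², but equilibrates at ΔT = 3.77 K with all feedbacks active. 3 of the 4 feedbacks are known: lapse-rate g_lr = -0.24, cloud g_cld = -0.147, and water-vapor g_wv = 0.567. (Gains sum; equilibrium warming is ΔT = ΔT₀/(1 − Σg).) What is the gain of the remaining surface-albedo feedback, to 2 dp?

0.19

Amplification A = ΔT/ΔT₀ = 3.77/2.37 = 1.591.
Total gain g = 1 − 1/A = 1 − 1/1.591 = 0.3715.
Known gains sum to -0.24 − 0.147 + 0.567 = 0.18.
g_alb = 0.3715 − 0.18 = 0.19.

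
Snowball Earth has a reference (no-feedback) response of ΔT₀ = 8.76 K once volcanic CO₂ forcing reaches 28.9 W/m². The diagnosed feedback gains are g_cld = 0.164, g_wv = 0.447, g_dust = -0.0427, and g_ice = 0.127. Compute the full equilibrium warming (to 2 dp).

Total gain g = 0.164 + 0.447 − 0.0427 + 0.127 = 0.6953.
Amplification A = 1/(1 − 0.6953) = 3.282.
ΔT = 8.76 × 3.282 = 28.75 K.

28.75 K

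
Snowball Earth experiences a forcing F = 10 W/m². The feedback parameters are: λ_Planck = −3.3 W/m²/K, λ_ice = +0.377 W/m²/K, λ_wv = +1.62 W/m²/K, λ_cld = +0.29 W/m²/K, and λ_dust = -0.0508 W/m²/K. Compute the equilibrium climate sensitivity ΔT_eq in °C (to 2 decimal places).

Net feedback parameter λ = (−3.3) + (+0.377) + (+1.62) + (+0.29) + (-0.0508) = -1.0638 W/m²/K.
ΔT = −F/λ = −10/(-1.0638) = 9.40 °C.

9.40 °C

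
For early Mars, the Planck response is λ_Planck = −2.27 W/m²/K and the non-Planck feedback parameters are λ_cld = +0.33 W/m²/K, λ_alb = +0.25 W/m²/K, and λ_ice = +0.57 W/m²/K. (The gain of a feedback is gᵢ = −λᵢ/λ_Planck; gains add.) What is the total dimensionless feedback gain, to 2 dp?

0.51

Convert to gains: g_cld = 0.33/2.27 = 0.1454; g_alb = 0.25/2.27 = 0.1101; g_ice = 0.57/2.27 = 0.2511.
Total gain g = 0.5066.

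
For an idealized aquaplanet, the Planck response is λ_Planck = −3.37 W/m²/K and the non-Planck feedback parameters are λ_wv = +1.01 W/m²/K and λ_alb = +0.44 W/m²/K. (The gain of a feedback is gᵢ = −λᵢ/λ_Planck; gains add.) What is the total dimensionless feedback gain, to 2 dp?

Convert to gains: g_wv = 1.01/3.37 = 0.2997; g_alb = 0.44/3.37 = 0.1306.
Total gain g = 0.4303.

0.43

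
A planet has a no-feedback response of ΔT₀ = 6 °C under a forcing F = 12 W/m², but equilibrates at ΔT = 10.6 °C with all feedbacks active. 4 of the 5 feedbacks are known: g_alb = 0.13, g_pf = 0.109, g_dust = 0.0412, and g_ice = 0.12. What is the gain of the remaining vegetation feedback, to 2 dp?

0.03

Amplification A = ΔT/ΔT₀ = 10.6/6 = 1.767.
Total gain g = 1 − 1/A = 1 − 1/1.767 = 0.4341.
Known gains sum to 0.13 + 0.109 + 0.0412 + 0.12 = 0.4002.
g_veg = 0.4341 − 0.4002 = 0.03.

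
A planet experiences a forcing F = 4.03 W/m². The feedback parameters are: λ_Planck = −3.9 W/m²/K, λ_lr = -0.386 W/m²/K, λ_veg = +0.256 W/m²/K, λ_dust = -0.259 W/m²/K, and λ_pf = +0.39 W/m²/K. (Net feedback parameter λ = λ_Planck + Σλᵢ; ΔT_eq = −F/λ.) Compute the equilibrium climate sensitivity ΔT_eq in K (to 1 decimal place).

1.0 K

Net feedback parameter λ = (−3.9) + (-0.386) + (+0.256) + (-0.259) + (+0.39) = -3.899 W/m²/K.
ΔT = −F/λ = −4.03/(-3.899) = 1.0 K.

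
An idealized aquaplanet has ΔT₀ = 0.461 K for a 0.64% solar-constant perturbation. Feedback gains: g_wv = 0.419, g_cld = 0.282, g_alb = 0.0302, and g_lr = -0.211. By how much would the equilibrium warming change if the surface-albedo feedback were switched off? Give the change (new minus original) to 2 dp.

-0.06 K

Original: g = 0.5202, ΔT = 0.461/(1−0.5202) = 0.9608 K.
Without surface-albedo: g' = 0.49, ΔT' = 0.461/(1−0.49) = 0.9039 K.
Change = 0.9039 − 0.9608 = -0.06 K.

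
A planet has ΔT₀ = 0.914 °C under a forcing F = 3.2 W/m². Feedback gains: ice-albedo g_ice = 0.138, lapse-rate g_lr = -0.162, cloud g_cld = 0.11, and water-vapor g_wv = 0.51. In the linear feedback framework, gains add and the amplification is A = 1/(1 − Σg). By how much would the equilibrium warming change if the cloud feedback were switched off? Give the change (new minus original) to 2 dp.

-0.48 °C

Original: g = 0.596, ΔT = 0.914/(1−0.596) = 2.2624 °C.
Without cloud: g' = 0.486, ΔT' = 0.914/(1−0.486) = 1.7782 °C.
Change = 1.7782 − 2.2624 = -0.48 °C.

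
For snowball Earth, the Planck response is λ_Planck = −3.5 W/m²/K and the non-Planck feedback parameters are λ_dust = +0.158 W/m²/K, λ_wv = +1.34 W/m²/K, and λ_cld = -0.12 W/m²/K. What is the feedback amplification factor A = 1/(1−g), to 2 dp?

1.65

Convert to gains: g_dust = 0.158/3.5 = 0.04514; g_wv = 1.34/3.5 = 0.3829; g_cld = -0.12/3.5 = -0.03429.
Total gain g = 0.39375.
A = 1/(1 − 0.39375) = 1.65.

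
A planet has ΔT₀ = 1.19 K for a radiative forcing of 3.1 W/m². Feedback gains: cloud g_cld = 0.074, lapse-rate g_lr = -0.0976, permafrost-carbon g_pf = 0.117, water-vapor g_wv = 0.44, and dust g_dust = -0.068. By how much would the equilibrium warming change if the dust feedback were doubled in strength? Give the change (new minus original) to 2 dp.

Original: g = 0.4654, ΔT = 1.19/(1−0.4654) = 2.2260 K.
With doubled dust: g' = 0.3974, ΔT' = 1.19/(1−0.3974) = 1.9748 K.
Change = 1.9748 − 2.2260 = -0.25 K.

-0.25 K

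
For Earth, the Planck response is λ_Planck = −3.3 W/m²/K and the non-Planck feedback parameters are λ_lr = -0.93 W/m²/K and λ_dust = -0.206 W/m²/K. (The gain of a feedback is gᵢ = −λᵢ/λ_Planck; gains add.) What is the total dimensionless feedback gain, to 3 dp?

-0.344

Convert to gains: g_lr = -0.93/3.3 = -0.2818; g_dust = -0.206/3.3 = -0.06242.
Total gain g = -0.34422.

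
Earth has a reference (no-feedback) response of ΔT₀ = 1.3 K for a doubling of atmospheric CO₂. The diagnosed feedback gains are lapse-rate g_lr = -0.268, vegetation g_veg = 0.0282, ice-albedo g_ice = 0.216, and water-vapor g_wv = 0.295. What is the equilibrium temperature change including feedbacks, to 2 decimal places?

Total gain g = -0.268 + 0.0282 + 0.216 + 0.295 = 0.2712.
Amplification A = 1/(1 − 0.2712) = 1.372.
ΔT = 1.3 × 1.372 = 1.78 K.

1.78 K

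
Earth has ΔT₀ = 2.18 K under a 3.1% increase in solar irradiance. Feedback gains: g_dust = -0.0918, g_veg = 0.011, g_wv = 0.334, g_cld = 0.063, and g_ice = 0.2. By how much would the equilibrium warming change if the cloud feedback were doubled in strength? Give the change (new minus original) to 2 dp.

0.67 K

Original: g = 0.5162, ΔT = 2.18/(1−0.5162) = 4.5060 K.
With doubled cloud: g' = 0.5792, ΔT' = 2.18/(1−0.5792) = 5.1806 K.
Change = 5.1806 − 4.5060 = 0.67 K.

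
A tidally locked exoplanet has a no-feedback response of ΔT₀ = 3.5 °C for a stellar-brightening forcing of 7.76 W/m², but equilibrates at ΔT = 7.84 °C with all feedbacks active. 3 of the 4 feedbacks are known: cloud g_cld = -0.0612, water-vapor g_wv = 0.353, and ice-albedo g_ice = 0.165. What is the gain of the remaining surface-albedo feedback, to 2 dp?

Amplification A = ΔT/ΔT₀ = 7.84/3.5 = 2.24.
Total gain g = 1 − 1/A = 1 − 1/2.24 = 0.5536.
Known gains sum to -0.0612 + 0.353 + 0.165 = 0.4568.
g_alb = 0.5536 − 0.4568 = 0.10.

0.10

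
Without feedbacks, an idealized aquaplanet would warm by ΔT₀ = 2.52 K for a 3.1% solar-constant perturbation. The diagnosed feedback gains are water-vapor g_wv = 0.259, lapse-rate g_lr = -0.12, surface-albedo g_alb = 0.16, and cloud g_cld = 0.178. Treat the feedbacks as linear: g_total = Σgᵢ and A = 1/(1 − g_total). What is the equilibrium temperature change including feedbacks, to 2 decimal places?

Total gain g = 0.259 − 0.12 + 0.16 + 0.178 = 0.477.
Amplification A = 1/(1 − 0.477) = 1.912.
ΔT = 2.52 × 1.912 = 4.82 K.

4.82 K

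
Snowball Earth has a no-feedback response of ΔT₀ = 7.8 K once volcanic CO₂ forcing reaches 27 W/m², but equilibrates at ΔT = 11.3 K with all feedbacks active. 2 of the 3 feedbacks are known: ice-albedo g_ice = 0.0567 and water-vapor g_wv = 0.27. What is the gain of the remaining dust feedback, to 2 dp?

-0.02

Amplification A = ΔT/ΔT₀ = 11.3/7.8 = 1.449.
Total gain g = 1 − 1/A = 1 − 1/1.449 = 0.3099.
Known gains sum to 0.0567 + 0.27 = 0.3267.
g_dust = 0.3099 − 0.3267 = -0.02.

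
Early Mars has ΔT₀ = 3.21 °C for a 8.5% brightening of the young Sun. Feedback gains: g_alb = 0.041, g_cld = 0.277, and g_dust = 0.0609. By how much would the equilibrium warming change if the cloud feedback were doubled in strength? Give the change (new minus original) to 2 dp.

4.16 °C

Original: g = 0.3789, ΔT = 3.21/(1−0.3789) = 5.1682 °C.
With doubled cloud: g' = 0.6559, ΔT' = 3.21/(1−0.6559) = 9.3287 °C.
Change = 9.3287 − 5.1682 = 4.16 °C.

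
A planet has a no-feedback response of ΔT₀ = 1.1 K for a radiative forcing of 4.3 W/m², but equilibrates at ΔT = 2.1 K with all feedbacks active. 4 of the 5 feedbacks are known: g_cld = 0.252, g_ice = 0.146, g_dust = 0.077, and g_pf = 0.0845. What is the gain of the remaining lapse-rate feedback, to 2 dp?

Amplification A = ΔT/ΔT₀ = 2.1/1.1 = 1.909.
Total gain g = 1 − 1/A = 1 − 1/1.909 = 0.4762.
Known gains sum to 0.252 + 0.146 + 0.077 + 0.0845 = 0.5595.
g_lr = 0.4762 − 0.5595 = -0.08.

-0.08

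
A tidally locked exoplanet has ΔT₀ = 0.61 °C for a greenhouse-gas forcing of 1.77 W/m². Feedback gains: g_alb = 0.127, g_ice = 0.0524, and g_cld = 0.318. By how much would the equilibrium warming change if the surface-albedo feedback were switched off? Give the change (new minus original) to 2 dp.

-0.24 °C

Original: g = 0.4974, ΔT = 0.61/(1−0.4974) = 1.2137 °C.
Without surface-albedo: g' = 0.3704, ΔT' = 0.61/(1−0.3704) = 0.9689 °C.
Change = 0.9689 − 1.2137 = -0.24 °C.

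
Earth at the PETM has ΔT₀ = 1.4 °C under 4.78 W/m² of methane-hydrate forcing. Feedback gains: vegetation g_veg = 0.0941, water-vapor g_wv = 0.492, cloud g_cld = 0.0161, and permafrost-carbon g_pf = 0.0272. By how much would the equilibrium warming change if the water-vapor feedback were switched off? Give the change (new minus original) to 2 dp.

-2.15 °C

Original: g = 0.6294, ΔT = 1.4/(1−0.6294) = 3.7777 °C.
Without water-vapor: g' = 0.1374, ΔT' = 1.4/(1−0.1374) = 1.6230 °C.
Change = 1.6230 − 3.7777 = -2.15 °C.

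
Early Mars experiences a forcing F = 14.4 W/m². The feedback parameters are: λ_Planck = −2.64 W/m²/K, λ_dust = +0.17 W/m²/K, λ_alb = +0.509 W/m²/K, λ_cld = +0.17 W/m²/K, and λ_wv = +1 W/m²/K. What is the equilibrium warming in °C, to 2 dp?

Net feedback parameter λ = (−2.64) + (+0.17) + (+0.509) + (+0.17) + (+1) = -0.791 W/m²/K.
ΔT = −F/λ = −14.4/(-0.791) = 18.20 °C.

18.20 °C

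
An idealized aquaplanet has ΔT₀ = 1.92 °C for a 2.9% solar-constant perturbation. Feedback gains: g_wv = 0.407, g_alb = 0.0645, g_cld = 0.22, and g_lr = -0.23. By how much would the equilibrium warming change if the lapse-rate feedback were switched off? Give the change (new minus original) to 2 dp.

Original: g = 0.4615, ΔT = 1.92/(1−0.4615) = 3.5655 °C.
Without lapse-rate: g' = 0.6915, ΔT' = 1.92/(1−0.6915) = 6.2237 °C.
Change = 6.2237 − 3.5655 = 2.66 °C.

2.66 °C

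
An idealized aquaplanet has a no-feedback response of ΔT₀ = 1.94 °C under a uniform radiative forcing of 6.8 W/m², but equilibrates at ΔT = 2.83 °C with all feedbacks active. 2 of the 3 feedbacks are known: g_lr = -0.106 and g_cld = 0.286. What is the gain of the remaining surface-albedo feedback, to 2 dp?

Amplification A = ΔT/ΔT₀ = 2.83/1.94 = 1.459.
Total gain g = 1 − 1/A = 1 − 1/1.459 = 0.3146.
Known gains sum to -0.106 + 0.286 = 0.18.
g_alb = 0.3146 − 0.18 = 0.13.

0.13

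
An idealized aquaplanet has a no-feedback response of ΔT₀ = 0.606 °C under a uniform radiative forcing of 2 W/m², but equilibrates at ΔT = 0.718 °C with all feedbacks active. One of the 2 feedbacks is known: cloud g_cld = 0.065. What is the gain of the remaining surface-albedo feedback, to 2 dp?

0.09

Amplification A = ΔT/ΔT₀ = 0.718/0.606 = 1.185.
Total gain g = 1 − 1/A = 1 − 1/1.185 = 0.1561.
The known gain is 0.065.
g_alb = 0.1561 − 0.065 = 0.09.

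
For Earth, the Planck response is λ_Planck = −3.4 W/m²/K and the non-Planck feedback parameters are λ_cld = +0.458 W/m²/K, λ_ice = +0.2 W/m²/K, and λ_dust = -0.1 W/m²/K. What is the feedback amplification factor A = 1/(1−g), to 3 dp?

1.196

Convert to gains: g_cld = 0.458/3.4 = 0.1347; g_ice = 0.2/3.4 = 0.05882; g_dust = -0.1/3.4 = -0.02941.
Total gain g = 0.16411.
A = 1/(1 − 0.16411) = 1.196.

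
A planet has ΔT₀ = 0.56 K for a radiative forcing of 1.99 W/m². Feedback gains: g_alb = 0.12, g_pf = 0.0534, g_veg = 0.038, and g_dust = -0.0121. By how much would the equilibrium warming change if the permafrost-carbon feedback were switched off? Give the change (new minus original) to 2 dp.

Original: g = 0.1993, ΔT = 0.56/(1−0.1993) = 0.6994 K.
Without permafrost-carbon: g' = 0.1459, ΔT' = 0.56/(1−0.1459) = 0.6557 K.
Change = 0.6557 − 0.6994 = -0.04 K.

-0.04 K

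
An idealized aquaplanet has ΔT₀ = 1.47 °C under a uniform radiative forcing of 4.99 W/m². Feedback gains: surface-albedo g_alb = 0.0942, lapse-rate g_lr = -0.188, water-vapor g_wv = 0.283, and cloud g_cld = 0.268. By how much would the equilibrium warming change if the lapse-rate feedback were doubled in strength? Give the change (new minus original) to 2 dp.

-0.70 °C

Original: g = 0.4572, ΔT = 1.47/(1−0.4572) = 2.7082 °C.
With doubled lapse-rate: g' = 0.2692, ΔT' = 1.47/(1−0.2692) = 2.0115 °C.
Change = 2.0115 − 2.7082 = -0.70 °C.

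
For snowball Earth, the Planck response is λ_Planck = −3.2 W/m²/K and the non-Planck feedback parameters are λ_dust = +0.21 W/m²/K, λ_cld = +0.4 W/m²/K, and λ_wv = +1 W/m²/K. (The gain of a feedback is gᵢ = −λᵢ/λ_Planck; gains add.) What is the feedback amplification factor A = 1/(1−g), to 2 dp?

Convert to gains: g_dust = 0.21/3.2 = 0.06562; g_cld = 0.4/3.2 = 0.125; g_wv = 1/3.2 = 0.3125.
Total gain g = 0.50312.
A = 1/(1 − 0.50312) = 2.01.

2.01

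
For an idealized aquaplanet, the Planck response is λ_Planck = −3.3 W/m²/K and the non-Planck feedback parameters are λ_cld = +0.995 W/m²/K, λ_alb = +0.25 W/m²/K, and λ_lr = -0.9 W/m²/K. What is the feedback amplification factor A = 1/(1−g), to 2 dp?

Convert to gains: g_cld = 0.995/3.3 = 0.3015; g_alb = 0.25/3.3 = 0.07576; g_lr = -0.9/3.3 = -0.2727.
Total gain g = 0.10456.
A = 1/(1 − 0.10456) = 1.12.

1.12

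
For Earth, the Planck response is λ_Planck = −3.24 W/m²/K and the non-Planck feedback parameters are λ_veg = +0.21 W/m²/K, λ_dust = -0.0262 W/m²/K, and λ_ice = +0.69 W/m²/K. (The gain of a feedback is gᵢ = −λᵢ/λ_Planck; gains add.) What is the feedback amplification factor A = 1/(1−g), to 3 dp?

Convert to gains: g_veg = 0.21/3.24 = 0.06481; g_dust = -0.0262/3.24 = -0.008086; g_ice = 0.69/3.24 = 0.213.
Total gain g = 0.269724.
A = 1/(1 − 0.269724) = 1.369.

1.369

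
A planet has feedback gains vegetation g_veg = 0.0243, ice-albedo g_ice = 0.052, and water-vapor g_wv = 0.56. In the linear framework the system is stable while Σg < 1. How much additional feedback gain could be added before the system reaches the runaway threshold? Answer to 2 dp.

0.36

Current total gain = 0.0243 + 0.052 + 0.56 = 0.6363.
Margin to runaway = 1 − 0.6363 = 0.36.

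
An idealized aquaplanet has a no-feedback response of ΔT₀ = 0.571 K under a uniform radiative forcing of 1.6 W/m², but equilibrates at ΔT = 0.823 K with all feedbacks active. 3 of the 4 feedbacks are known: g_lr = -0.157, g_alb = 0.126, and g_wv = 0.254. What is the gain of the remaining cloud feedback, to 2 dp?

0.08

Amplification A = ΔT/ΔT₀ = 0.823/0.571 = 1.441.
Total gain g = 1 − 1/A = 1 − 1/1.441 = 0.306.
Known gains sum to -0.157 + 0.126 + 0.254 = 0.223.
g_cld = 0.306 − 0.223 = 0.08.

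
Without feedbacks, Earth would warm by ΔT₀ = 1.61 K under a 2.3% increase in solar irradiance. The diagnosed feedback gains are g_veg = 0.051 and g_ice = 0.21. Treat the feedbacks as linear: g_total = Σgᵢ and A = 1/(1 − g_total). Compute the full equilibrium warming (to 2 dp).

2.18 K

Total gain g = 0.051 + 0.21 = 0.261.
Amplification A = 1/(1 − 0.261) = 1.353.
ΔT = 1.61 × 1.353 = 2.18 K.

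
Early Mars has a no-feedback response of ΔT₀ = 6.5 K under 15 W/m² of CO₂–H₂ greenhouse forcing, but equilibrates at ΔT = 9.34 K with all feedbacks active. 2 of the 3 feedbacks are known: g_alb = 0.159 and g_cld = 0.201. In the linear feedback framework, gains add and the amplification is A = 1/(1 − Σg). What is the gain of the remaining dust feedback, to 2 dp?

-0.06

Amplification A = ΔT/ΔT₀ = 9.34/6.5 = 1.437.
Total gain g = 1 − 1/A = 1 − 1/1.437 = 0.3041.
Known gains sum to 0.159 + 0.201 = 0.36.
g_dust = 0.3041 − 0.36 = -0.06.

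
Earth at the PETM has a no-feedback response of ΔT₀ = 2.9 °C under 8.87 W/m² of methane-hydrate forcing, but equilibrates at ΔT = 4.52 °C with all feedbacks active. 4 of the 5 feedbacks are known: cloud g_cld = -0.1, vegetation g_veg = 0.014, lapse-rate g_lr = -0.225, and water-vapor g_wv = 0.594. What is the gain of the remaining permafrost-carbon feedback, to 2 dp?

Amplification A = ΔT/ΔT₀ = 4.52/2.9 = 1.559.
Total gain g = 1 − 1/A = 1 − 1/1.559 = 0.3586.
Known gains sum to -0.1 + 0.014 − 0.225 + 0.594 = 0.283.
g_pf = 0.3586 − 0.283 = 0.08.

0.08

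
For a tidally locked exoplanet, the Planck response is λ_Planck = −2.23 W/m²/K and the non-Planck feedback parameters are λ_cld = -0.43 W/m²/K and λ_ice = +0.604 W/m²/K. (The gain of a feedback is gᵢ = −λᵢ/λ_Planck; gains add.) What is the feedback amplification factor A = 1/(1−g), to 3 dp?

1.085

Convert to gains: g_cld = -0.43/2.23 = -0.1928; g_ice = 0.604/2.23 = 0.2709.
Total gain g = 0.0781.
A = 1/(1 − 0.0781) = 1.085.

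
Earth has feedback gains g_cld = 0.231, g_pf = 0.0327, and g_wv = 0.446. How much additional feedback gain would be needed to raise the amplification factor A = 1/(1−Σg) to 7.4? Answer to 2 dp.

Current total gain = 0.7097.
Target gain for A = 7.4: g* = 1 − 1/7.4 = 0.8649.
Additional gain needed = 0.8649 − 0.7097 = 0.16.

0.16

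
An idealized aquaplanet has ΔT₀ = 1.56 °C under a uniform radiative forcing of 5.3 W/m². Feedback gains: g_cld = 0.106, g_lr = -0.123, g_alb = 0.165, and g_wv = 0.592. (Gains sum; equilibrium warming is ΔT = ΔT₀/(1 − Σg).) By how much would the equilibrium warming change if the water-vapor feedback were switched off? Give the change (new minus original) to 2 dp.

-4.17 °C

Original: g = 0.74, ΔT = 1.56/(1−0.74) = 6.0000 °C.
Without water-vapor: g' = 0.148, ΔT' = 1.56/(1−0.148) = 1.8310 °C.
Change = 1.8310 − 6.0000 = -4.17 °C.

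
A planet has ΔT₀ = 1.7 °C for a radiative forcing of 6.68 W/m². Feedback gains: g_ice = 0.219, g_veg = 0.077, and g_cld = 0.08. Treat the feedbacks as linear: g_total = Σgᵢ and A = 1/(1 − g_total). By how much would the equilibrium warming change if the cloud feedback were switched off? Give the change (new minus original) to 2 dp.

Original: g = 0.376, ΔT = 1.7/(1−0.376) = 2.7244 °C.
Without cloud: g' = 0.296, ΔT' = 1.7/(1−0.296) = 2.4148 °C.
Change = 2.4148 − 2.7244 = -0.31 °C.

-0.31 °C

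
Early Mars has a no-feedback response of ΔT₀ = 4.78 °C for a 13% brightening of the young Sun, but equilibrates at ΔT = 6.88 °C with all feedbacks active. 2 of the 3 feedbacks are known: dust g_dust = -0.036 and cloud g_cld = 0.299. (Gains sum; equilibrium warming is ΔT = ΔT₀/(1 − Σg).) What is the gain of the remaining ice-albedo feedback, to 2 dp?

Amplification A = ΔT/ΔT₀ = 6.88/4.78 = 1.439.
Total gain g = 1 − 1/A = 1 − 1/1.439 = 0.3051.
Known gains sum to -0.036 + 0.299 = 0.263.
g_ice = 0.3051 − 0.263 = 0.04.

0.04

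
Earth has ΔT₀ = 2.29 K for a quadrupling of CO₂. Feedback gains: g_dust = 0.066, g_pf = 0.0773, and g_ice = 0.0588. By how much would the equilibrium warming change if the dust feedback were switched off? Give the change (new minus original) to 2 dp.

-0.22 K

Original: g = 0.2021, ΔT = 2.29/(1−0.2021) = 2.8700 K.
Without dust: g' = 0.1361, ΔT' = 2.29/(1−0.1361) = 2.6508 K.
Change = 2.6508 − 2.8700 = -0.22 K.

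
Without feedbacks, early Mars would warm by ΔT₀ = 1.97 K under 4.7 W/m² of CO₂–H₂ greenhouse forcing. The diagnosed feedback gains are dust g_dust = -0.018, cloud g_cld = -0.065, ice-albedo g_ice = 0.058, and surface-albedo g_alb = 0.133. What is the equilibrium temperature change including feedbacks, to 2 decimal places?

Total gain g = -0.018 − 0.065 + 0.058 + 0.133 = 0.108.
Amplification A = 1/(1 − 0.108) = 1.121.
ΔT = 1.97 × 1.121 = 2.21 K.

2.21 K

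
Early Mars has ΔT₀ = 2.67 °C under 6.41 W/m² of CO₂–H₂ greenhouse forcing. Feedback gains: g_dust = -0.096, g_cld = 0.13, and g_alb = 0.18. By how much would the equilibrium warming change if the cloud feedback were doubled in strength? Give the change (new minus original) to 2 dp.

0.67 °C

Original: g = 0.214, ΔT = 2.67/(1−0.214) = 3.3969 °C.
With doubled cloud: g' = 0.344, ΔT' = 2.67/(1−0.344) = 4.0701 °C.
Change = 4.0701 − 3.3969 = 0.67 °C.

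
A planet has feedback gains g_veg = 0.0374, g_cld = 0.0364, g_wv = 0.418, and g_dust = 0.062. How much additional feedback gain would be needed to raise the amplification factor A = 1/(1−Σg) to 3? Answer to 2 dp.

0.11

Current total gain = 0.5538.
Target gain for A = 3: g* = 1 − 1/3 = 0.6667.
Additional gain needed = 0.6667 − 0.5538 = 0.11.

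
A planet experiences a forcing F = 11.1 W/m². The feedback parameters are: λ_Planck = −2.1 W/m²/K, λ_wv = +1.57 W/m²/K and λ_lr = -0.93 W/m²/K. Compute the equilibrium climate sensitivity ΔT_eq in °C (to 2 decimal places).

7.60 °C

Net feedback parameter λ = (−2.1) + (+1.57) + (-0.93) = -1.46 W/m²/K.
ΔT = −F/λ = −11.1/(-1.46) = 7.60 °C.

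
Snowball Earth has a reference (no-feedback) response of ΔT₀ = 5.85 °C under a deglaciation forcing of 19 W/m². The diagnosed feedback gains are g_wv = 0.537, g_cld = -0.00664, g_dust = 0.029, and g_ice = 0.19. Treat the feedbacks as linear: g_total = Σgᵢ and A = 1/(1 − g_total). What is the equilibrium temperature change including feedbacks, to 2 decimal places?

Total gain g = 0.537 − 0.00664 + 0.029 + 0.19 = 0.74936.
Amplification A = 1/(1 − 0.74936) = 3.99.
ΔT = 5.85 × 3.99 = 23.34 °C.

23.34 °C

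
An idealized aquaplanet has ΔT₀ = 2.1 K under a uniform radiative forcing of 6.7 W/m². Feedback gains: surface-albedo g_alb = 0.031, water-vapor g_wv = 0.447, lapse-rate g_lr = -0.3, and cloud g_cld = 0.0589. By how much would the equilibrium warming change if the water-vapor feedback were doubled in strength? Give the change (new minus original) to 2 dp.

3.89 K

Original: g = 0.2369, ΔT = 2.1/(1−0.2369) = 2.7519 K.
With doubled water-vapor: g' = 0.6839, ΔT' = 2.1/(1−0.6839) = 6.6435 K.
Change = 6.6435 − 2.7519 = 3.89 K.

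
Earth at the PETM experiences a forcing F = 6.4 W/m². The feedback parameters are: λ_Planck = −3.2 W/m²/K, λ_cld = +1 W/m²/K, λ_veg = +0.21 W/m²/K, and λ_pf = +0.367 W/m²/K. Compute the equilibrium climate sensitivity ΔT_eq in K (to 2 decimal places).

Net feedback parameter λ = (−3.2) + (+1) + (+0.21) + (+0.367) = -1.623 W/m²/K.
ΔT = −F/λ = −6.4/(-1.623) = 3.94 K.

3.94 K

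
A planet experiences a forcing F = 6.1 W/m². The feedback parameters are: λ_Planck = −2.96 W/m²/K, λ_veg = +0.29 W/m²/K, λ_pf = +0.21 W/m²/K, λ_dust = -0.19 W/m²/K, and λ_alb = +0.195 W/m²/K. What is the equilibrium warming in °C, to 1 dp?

2.5 °C

Net feedback parameter λ = (−2.96) + (+0.29) + (+0.21) + (-0.19) + (+0.195) = -2.455 W/m²/K.
ΔT = −F/λ = −6.1/(-2.455) = 2.5 °C.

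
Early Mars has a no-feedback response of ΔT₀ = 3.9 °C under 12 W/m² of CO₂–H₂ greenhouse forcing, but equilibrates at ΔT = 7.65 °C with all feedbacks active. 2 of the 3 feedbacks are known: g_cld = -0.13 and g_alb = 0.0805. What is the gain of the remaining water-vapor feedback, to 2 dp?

Amplification A = ΔT/ΔT₀ = 7.65/3.9 = 1.962.
Total gain g = 1 − 1/A = 1 − 1/1.962 = 0.4903.
Known gains sum to -0.13 + 0.0805 = -0.0495.
g_wv = 0.4903 + 0.0495 = 0.54.

0.54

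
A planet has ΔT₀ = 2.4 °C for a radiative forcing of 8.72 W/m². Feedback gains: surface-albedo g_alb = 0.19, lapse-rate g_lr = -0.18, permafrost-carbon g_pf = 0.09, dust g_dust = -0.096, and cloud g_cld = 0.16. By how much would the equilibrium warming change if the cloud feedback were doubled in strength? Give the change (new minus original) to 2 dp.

0.68 °C

Original: g = 0.164, ΔT = 2.4/(1−0.164) = 2.8708 °C.
With doubled cloud: g' = 0.324, ΔT' = 2.4/(1−0.324) = 3.5503 °C.
Change = 3.5503 − 2.8708 = 0.68 °C.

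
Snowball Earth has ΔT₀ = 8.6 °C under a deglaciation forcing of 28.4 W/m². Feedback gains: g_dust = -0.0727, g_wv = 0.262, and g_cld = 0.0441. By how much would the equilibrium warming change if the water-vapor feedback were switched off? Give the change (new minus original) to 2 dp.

Original: g = 0.2334, ΔT = 8.6/(1−0.2334) = 11.2184 °C.
Without water-vapor: g' = -0.0286, ΔT' = 8.6/(1+0.0286) = 8.3609 °C.
Change = 8.3609 − 11.2184 = -2.86 °C.

-2.86 °C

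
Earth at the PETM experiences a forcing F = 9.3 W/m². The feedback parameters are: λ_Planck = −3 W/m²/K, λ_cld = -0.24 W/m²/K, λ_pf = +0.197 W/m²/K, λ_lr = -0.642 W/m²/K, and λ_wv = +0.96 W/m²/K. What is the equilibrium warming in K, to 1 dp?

Net feedback parameter λ = (−3) + (-0.24) + (+0.197) + (-0.642) + (+0.96) = -2.725 W/m²/K.
ΔT = −F/λ = −9.3/(-2.725) = 3.4 K.

3.4 K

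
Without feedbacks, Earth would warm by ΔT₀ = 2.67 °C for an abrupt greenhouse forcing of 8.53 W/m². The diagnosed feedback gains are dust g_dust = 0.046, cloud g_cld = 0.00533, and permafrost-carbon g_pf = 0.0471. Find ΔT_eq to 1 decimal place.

3.0 °C

Total gain g = 0.046 + 0.00533 + 0.0471 = 0.09843.
Amplification A = 1/(1 − 0.09843) = 1.109.
ΔT = 2.67 × 1.109 = 3.0 °C.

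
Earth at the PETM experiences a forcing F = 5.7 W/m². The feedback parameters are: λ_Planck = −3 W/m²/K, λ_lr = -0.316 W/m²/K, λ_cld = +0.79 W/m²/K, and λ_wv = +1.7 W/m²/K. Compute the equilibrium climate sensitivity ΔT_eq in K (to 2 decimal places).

6.90 K

Net feedback parameter λ = (−3) + (-0.316) + (+0.79) + (+1.7) = -0.826 W/m²/K.
ΔT = −F/λ = −5.7/(-0.826) = 6.90 K.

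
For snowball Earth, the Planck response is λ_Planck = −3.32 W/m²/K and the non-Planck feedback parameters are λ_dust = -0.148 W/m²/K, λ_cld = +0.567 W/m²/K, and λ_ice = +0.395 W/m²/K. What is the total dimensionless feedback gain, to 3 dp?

0.245

Convert to gains: g_dust = -0.148/3.32 = -0.04458; g_cld = 0.567/3.32 = 0.1708; g_ice = 0.395/3.32 = 0.119.
Total gain g = 0.24522.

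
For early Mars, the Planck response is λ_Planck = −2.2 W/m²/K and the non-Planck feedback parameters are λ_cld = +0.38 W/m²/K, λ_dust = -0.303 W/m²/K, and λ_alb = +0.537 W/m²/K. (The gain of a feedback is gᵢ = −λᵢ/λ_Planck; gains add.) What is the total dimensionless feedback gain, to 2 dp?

Convert to gains: g_cld = 0.38/2.2 = 0.1727; g_dust = -0.303/2.2 = -0.1377; g_alb = 0.537/2.2 = 0.2441.
Total gain g = 0.2791.

0.28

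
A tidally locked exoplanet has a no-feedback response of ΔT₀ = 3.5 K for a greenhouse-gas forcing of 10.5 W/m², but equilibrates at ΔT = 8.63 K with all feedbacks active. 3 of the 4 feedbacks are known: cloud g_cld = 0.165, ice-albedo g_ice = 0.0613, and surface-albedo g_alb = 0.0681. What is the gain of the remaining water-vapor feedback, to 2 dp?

Amplification A = ΔT/ΔT₀ = 8.63/3.5 = 2.466.
Total gain g = 1 − 1/A = 1 − 1/2.466 = 0.5945.
Known gains sum to 0.165 + 0.0613 + 0.0681 = 0.2944.
g_wv = 0.5945 − 0.2944 = 0.30.

0.30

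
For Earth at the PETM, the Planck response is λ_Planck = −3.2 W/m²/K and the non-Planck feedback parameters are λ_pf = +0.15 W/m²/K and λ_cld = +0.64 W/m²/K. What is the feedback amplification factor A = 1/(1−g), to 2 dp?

Convert to gains: g_pf = 0.15/3.2 = 0.04687; g_cld = 0.64/3.2 = 0.2.
Total gain g = 0.24687.
A = 1/(1 − 0.24687) = 1.33.

1.33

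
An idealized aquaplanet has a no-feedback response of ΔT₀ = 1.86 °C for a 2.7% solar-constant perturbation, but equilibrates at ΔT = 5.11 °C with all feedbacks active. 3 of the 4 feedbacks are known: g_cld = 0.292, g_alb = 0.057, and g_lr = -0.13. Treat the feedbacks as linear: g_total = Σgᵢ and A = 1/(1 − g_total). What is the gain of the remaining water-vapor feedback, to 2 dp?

0.42

Amplification A = ΔT/ΔT₀ = 5.11/1.86 = 2.747.
Total gain g = 1 − 1/A = 1 − 1/2.747 = 0.636.
Known gains sum to 0.292 + 0.057 − 0.13 = 0.219.
g_wv = 0.636 − 0.219 = 0.42.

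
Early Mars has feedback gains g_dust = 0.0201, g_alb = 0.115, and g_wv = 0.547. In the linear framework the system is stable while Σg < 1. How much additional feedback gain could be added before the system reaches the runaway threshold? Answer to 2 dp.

0.32

Current total gain = 0.0201 + 0.115 + 0.547 = 0.6821.
Margin to runaway = 1 − 0.6821 = 0.32.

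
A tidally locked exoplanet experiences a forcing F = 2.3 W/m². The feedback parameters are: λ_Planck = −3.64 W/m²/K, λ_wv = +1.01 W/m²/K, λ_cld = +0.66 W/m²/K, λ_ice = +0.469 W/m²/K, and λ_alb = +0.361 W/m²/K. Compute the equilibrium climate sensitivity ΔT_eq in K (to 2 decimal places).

Net feedback parameter λ = (−3.64) + (+1.01) + (+0.66) + (+0.469) + (+0.361) = -1.14 W/m²/K.
ΔT = −F/λ = −2.3/(-1.14) = 2.02 K.

2.02 K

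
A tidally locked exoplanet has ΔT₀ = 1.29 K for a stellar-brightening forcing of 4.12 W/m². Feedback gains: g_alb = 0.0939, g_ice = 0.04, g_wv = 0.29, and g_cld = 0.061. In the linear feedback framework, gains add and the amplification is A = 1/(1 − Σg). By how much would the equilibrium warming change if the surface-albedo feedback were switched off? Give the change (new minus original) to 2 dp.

Original: g = 0.4849, ΔT = 1.29/(1−0.4849) = 2.5044 K.
Without surface-albedo: g' = 0.391, ΔT' = 1.29/(1−0.391) = 2.1182 K.
Change = 2.1182 − 2.5044 = -0.39 K.

-0.39 K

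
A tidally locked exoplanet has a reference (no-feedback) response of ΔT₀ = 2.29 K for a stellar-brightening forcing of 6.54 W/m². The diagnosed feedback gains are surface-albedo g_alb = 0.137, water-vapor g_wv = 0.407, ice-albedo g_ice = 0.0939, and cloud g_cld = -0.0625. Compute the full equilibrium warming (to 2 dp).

Total gain g = 0.137 + 0.407 + 0.0939 − 0.0625 = 0.5754.
Amplification A = 1/(1 − 0.5754) = 2.355.
ΔT = 2.29 × 2.355 = 5.39 K.

5.39 K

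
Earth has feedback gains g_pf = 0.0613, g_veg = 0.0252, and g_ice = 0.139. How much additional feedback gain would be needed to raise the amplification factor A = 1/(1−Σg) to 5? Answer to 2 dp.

Current total gain = 0.2255.
Target gain for A = 5: g* = 1 − 1/5 = 0.8.
Additional gain needed = 0.8 − 0.2255 = 0.57.

0.57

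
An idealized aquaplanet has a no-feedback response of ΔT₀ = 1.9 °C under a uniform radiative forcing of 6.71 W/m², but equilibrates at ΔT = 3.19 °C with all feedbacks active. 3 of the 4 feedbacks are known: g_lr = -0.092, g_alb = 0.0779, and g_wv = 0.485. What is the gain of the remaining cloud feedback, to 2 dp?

-0.07

Amplification A = ΔT/ΔT₀ = 3.19/1.9 = 1.679.
Total gain g = 1 − 1/A = 1 − 1/1.679 = 0.4044.
Known gains sum to -0.092 + 0.0779 + 0.485 = 0.4709.
g_cld = 0.4044 − 0.4709 = -0.07.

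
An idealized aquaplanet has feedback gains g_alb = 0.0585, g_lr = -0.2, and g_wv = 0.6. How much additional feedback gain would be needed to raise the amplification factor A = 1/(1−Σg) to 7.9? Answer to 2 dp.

Current total gain = 0.4585.
Target gain for A = 7.9: g* = 1 − 1/7.9 = 0.8734.
Additional gain needed = 0.8734 − 0.4585 = 0.41.

0.41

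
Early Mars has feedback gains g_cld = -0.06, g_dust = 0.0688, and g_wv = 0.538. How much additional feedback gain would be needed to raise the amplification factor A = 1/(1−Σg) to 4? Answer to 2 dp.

0.20

Current total gain = 0.5468.
Target gain for A = 4: g* = 1 − 1/4 = 0.75.
Additional gain needed = 0.75 − 0.5468 = 0.20.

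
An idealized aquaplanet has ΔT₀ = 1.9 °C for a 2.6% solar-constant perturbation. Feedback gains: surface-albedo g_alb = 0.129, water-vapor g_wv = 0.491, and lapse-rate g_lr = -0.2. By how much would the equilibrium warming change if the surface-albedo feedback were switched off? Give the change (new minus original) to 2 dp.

-0.60 °C

Original: g = 0.42, ΔT = 1.9/(1−0.42) = 3.2759 °C.
Without surface-albedo: g' = 0.291, ΔT' = 1.9/(1−0.291) = 2.6798 °C.
Change = 2.6798 − 3.2759 = -0.60 °C.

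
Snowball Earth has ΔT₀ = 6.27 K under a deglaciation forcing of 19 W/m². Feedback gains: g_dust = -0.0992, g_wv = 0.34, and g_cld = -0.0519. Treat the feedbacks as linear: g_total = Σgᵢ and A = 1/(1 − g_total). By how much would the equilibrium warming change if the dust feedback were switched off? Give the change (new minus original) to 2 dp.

1.08 K

Original: g = 0.1889, ΔT = 6.27/(1−0.1889) = 7.7302 K.
Without dust: g' = 0.2881, ΔT' = 6.27/(1−0.2881) = 8.8074 K.
Change = 8.8074 − 7.7302 = 1.08 K.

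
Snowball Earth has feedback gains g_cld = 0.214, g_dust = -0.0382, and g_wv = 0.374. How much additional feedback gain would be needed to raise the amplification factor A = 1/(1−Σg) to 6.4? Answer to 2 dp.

0.29

Current total gain = 0.5498.
Target gain for A = 6.4: g* = 1 − 1/6.4 = 0.8438.
Additional gain needed = 0.8438 − 0.5498 = 0.29.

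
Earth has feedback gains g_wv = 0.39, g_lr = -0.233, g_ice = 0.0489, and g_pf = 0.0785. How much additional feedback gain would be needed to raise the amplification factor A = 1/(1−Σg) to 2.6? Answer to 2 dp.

0.33

Current total gain = 0.2844.
Target gain for A = 2.6: g* = 1 − 1/2.6 = 0.6154.
Additional gain needed = 0.6154 − 0.2844 = 0.33.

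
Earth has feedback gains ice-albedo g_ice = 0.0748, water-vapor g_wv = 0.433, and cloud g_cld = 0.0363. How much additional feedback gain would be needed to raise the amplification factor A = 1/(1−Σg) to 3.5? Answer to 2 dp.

0.17

Current total gain = 0.5441.
Target gain for A = 3.5: g* = 1 − 1/3.5 = 0.7143.
Additional gain needed = 0.7143 − 0.5441 = 0.17.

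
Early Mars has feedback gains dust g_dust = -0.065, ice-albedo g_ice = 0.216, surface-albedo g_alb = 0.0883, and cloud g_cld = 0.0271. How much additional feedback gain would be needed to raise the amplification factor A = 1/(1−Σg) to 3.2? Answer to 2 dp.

0.42

Current total gain = 0.2664.
Target gain for A = 3.2: g* = 1 − 1/3.2 = 0.6875.
Additional gain needed = 0.6875 − 0.2664 = 0.42.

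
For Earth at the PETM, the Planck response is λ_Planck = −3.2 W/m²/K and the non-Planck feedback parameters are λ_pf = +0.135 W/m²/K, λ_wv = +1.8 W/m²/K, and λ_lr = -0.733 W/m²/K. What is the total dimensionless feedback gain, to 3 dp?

0.376

Convert to gains: g_pf = 0.135/3.2 = 0.04219; g_wv = 1.8/3.2 = 0.5625; g_lr = -0.733/3.2 = -0.2291.
Total gain g = 0.37559.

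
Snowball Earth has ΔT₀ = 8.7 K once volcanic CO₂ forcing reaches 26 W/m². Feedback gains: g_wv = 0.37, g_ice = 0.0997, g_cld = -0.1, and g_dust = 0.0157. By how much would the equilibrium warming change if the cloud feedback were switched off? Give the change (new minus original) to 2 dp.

2.75 K

Original: g = 0.3854, ΔT = 8.7/(1−0.3854) = 14.1555 K.
Without cloud: g' = 0.4854, ΔT' = 8.7/(1−0.4854) = 16.9063 K.
Change = 16.9063 − 14.1555 = 2.75 K.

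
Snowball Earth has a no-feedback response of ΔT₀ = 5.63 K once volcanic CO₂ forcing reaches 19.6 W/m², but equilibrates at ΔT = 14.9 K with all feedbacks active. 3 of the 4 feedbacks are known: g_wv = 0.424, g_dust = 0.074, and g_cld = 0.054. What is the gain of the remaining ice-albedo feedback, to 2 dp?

0.07

Amplification A = ΔT/ΔT₀ = 14.9/5.63 = 2.647.
Total gain g = 1 − 1/A = 1 − 1/2.647 = 0.6222.
Known gains sum to 0.424 + 0.074 + 0.054 = 0.552.
g_ice = 0.6222 − 0.552 = 0.07.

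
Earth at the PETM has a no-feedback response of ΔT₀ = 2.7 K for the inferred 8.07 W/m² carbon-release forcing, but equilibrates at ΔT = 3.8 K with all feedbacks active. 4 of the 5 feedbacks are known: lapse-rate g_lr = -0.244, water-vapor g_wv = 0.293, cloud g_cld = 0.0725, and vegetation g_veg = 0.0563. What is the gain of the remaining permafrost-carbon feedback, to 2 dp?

Amplification A = ΔT/ΔT₀ = 3.8/2.7 = 1.407.
Total gain g = 1 − 1/A = 1 − 1/1.407 = 0.2893.
Known gains sum to -0.244 + 0.293 + 0.0725 + 0.0563 = 0.1778.
g_pf = 0.2893 − 0.1778 = 0.11.

0.11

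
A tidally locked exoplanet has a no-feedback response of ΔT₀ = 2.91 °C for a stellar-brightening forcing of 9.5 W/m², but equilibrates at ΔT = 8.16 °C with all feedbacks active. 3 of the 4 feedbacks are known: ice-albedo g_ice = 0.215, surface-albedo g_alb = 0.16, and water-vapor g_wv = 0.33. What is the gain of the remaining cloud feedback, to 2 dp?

Amplification A = ΔT/ΔT₀ = 8.16/2.91 = 2.804.
Total gain g = 1 − 1/A = 1 − 1/2.804 = 0.6434.
Known gains sum to 0.215 + 0.16 + 0.33 = 0.705.
g_cld = 0.6434 − 0.705 = -0.06.

-0.06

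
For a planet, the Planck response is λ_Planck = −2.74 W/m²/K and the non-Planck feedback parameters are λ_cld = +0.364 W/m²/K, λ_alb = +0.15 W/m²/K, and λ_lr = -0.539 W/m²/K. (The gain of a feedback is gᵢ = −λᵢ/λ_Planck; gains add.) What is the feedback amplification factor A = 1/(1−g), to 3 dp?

0.991

Convert to gains: g_cld = 0.364/2.74 = 0.1328; g_alb = 0.15/2.74 = 0.05474; g_lr = -0.539/2.74 = -0.1967.
Total gain g = -0.00916.
A = 1/(1 + 0.00916) = 0.991.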